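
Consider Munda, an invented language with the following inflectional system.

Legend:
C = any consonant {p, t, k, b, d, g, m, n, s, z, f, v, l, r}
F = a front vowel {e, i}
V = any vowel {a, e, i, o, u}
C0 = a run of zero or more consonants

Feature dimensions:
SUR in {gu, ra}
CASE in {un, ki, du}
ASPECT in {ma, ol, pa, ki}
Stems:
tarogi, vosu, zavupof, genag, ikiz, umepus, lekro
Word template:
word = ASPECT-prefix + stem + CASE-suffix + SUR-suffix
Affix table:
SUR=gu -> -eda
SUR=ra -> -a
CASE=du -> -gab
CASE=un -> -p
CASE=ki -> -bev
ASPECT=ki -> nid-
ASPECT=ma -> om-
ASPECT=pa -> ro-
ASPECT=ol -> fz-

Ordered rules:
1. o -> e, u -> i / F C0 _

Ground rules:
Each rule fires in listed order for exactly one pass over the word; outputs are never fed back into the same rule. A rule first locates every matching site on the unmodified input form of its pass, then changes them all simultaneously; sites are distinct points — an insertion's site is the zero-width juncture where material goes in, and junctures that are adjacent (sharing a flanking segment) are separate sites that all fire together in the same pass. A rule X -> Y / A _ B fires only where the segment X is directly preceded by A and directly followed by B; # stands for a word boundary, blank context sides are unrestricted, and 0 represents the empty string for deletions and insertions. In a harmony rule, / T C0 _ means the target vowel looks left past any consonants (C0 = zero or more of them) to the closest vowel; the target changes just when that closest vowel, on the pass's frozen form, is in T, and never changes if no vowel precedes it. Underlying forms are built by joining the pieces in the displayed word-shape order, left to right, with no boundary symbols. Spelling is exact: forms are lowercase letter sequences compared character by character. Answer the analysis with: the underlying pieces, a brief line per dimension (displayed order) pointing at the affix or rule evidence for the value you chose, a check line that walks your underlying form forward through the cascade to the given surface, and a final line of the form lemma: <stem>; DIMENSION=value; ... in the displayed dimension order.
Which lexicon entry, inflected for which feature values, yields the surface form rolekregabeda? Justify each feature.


underlying: ro-lekro-gab-eda
SUR=gu - signalled by the affix -eda
CASE=du - signalled by the affix -gab
ASPECT=pa - signalled by the affix ro-
check: rolekrogabeda -> rolekregabeda
lemma: lekro; SUR=gu; CASE=du; ASPECT=pa


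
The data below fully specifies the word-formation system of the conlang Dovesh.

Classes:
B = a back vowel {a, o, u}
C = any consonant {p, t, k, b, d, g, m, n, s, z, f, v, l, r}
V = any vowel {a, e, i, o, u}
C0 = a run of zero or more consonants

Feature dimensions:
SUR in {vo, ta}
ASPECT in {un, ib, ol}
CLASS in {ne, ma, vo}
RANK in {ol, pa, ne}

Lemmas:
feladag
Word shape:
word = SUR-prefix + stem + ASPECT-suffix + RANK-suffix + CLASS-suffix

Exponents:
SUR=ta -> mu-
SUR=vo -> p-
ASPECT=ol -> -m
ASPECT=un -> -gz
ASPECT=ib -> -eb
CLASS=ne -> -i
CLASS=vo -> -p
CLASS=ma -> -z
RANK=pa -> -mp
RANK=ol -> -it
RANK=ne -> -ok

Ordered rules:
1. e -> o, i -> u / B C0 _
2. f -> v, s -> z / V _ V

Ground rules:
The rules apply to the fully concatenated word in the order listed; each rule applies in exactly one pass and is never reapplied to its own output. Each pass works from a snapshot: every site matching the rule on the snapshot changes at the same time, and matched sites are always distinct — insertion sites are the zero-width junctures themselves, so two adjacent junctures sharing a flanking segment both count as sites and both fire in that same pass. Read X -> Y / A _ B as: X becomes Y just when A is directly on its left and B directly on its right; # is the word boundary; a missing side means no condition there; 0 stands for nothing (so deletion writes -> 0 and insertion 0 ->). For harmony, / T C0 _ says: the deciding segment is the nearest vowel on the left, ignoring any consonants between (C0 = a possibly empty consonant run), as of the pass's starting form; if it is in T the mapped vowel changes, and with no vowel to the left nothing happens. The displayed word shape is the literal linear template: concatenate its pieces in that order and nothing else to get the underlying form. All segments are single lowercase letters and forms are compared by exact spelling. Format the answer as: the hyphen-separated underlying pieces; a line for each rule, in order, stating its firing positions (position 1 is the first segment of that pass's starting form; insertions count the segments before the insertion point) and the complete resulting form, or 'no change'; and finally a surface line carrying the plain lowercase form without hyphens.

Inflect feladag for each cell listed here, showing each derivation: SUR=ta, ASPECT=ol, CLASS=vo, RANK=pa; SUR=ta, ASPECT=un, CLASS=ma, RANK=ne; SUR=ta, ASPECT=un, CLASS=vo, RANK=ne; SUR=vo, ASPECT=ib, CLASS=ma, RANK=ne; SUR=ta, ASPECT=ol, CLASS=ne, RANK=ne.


cell SUR=ta, ASPECT=ol, CLASS=vo, RANK=pa:
underlying: mu-feladag-m-mp-p
1. e -> o, i -> u / B C0 _: fires at position(s) 4: mufoladagmmpp
2. f -> v, s -> z / V _ V: fires at position(s) 3: muvoladagmmpp
surface: muvoladagmmpp

cell SUR=ta, ASPECT=un, CLASS=ma, RANK=ne:
underlying: mu-feladag-gz-ok-z
1. e -> o, i -> u / B C0 _: fires at position(s) 4: mufoladaggzokz
2. f -> v, s -> z / V _ V: fires at position(s) 3: muvoladaggzokz
surface: muvoladaggzokz

cell SUR=ta, ASPECT=un, CLASS=vo, RANK=ne:
underlying: mu-feladag-gz-ok-p
1. e -> o, i -> u / B C0 _: fires at position(s) 4: mufoladaggzokp
2. f -> v, s -> z / V _ V: fires at position(s) 3: muvoladaggzokp
surface: muvoladaggzokp

cell SUR=vo, ASPECT=ib, CLASS=ma, RANK=ne:
underlying: p-feladag-eb-ok-z
1. e -> o, i -> u / B C0 _: fires at position(s) 9: pfeladagobokz
2. f -> v, s -> z / V _ V: no change
surface: pfeladagobokz

cell SUR=ta, ASPECT=ol, CLASS=ne, RANK=ne:
underlying: mu-feladag-m-ok-i
1. e -> o, i -> u / B C0 _: fires at position(s) 4, 13: mufoladagmoku
2. f -> v, s -> z / V _ V: fires at position(s) 3: muvoladagmoku
surface: muvoladagmoku


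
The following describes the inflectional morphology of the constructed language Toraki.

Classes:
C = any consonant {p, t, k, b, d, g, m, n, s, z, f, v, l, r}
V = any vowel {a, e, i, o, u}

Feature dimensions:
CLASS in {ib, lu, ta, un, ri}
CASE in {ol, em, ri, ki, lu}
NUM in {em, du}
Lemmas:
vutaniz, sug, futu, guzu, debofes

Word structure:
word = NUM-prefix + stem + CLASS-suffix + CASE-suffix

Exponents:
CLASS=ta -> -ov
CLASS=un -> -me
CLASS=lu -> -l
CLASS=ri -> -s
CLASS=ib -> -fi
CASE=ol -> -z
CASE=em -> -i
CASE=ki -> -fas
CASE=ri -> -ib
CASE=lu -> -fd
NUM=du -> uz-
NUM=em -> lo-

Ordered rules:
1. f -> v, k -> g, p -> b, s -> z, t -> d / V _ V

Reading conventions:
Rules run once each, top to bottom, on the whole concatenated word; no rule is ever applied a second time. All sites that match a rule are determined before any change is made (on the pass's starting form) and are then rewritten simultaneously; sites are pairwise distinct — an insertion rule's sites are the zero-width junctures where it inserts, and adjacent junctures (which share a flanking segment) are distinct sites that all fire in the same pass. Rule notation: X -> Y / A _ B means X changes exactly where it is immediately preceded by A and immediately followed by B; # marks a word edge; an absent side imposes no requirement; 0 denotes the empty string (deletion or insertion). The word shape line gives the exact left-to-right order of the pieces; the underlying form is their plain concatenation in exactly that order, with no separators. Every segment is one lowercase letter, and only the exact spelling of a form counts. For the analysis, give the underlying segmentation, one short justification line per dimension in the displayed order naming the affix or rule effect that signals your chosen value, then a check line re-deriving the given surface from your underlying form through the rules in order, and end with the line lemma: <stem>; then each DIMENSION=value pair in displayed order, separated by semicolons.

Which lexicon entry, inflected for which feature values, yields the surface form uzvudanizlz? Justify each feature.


underlying: uz-vutaniz-l-z
CLASS=lu - signalled by the affix -l
CASE=ol - signalled by the affix -z
NUM=du - signalled by the affix uz-
check: uzvutanizlz -> uzvudanizlz
lemma: vutaniz; CLASS=lu; CASE=ol; NUM=du


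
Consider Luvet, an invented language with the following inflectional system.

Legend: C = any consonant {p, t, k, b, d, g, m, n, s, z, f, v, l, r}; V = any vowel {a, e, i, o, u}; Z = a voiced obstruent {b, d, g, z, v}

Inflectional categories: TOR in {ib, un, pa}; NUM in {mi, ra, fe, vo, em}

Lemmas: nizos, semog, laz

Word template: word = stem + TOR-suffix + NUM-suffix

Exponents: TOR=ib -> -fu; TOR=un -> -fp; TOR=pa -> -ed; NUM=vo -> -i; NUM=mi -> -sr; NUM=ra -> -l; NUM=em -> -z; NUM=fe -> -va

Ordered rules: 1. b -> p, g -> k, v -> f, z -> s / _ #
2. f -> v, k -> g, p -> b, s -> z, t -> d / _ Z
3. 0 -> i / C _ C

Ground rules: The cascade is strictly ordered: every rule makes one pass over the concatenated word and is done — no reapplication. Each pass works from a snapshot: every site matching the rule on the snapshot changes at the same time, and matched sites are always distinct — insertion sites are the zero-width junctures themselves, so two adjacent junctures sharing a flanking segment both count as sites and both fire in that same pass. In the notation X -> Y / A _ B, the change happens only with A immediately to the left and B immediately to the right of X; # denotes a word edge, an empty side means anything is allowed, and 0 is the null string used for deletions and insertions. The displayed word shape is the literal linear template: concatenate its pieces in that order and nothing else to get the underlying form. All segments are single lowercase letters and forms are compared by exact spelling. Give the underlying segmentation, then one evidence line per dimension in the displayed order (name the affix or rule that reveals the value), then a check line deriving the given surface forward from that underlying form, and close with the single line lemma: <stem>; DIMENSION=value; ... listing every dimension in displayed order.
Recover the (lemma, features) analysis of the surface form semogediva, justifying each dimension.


underlying: semog-ed-va
TOR=pa - signalled by the affix -ed
NUM=fe - signalled by the affix -va
check: semogedva -> semogedva -> semogedva -> semogediva
lemma: semog; TOR=pa; NUM=fe


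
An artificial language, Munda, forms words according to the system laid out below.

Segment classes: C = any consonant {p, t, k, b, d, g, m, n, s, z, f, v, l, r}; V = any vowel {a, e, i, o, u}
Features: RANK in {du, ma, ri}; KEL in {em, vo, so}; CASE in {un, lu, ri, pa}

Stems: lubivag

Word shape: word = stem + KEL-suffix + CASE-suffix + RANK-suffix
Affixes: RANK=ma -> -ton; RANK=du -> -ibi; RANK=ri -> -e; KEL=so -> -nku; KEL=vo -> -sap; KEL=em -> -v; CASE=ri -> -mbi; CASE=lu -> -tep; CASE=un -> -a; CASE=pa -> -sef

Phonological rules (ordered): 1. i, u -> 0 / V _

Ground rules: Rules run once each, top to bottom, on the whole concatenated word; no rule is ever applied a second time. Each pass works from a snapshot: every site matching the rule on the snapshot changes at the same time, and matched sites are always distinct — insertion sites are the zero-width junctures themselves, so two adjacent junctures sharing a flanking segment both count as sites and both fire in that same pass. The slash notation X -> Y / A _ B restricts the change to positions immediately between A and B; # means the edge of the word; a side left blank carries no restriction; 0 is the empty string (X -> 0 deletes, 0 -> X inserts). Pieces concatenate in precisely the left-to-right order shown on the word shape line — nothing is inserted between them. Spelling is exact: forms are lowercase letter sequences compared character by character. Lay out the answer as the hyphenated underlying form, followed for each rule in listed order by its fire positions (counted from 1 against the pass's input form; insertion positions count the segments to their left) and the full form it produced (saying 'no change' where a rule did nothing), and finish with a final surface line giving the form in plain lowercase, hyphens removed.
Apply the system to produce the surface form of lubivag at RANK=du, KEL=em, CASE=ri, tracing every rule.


underlying: lubivag-v-mbi-ibi
1. i, u -> 0 / V _: fires at position(s) 12: lubivagvmbibi
surface: lubivagvmbibi


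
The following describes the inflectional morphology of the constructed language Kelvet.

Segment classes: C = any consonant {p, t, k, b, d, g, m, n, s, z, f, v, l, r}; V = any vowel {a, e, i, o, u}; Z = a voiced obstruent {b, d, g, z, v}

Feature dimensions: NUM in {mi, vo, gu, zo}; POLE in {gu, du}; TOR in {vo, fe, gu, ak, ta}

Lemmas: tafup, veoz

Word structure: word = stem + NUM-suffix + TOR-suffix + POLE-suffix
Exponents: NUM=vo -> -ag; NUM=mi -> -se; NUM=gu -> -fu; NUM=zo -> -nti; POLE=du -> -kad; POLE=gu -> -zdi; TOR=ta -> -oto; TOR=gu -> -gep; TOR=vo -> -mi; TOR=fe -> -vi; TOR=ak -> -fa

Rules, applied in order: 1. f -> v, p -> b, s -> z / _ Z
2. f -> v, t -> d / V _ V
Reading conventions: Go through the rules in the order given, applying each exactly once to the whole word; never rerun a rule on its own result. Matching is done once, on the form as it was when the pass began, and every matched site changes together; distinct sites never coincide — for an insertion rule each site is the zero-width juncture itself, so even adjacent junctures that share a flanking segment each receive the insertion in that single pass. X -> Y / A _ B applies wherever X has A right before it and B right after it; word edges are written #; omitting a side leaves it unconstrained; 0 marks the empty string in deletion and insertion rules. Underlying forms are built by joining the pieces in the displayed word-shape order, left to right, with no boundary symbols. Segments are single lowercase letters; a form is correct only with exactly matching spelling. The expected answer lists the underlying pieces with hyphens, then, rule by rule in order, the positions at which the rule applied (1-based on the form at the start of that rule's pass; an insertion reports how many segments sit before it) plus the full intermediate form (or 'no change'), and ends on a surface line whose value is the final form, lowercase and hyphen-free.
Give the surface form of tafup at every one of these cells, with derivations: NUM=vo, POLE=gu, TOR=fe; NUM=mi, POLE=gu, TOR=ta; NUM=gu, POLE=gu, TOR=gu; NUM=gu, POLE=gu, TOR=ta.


cell NUM=vo, POLE=gu, TOR=fe:
underlying: tafup-ag-vi-zdi
1. f -> v, p -> b, s -> z / _ Z: no change
2. f -> v, t -> d / V _ V: fires at position(s) 3: tavupagvizdi
surface: tavupagvizdi

cell NUM=mi, POLE=gu, TOR=ta:
underlying: tafup-se-oto-zdi
1. f -> v, p -> b, s -> z / _ Z: no change
2. f -> v, t -> d / V _ V: fires at position(s) 3, 9: tavupseodozdi
surface: tavupseodozdi

cell NUM=gu, POLE=gu, TOR=gu:
underlying: tafup-fu-gep-zdi
1. f -> v, p -> b, s -> z / _ Z: fires at position(s) 10: tafupfugebzdi
2. f -> v, t -> d / V _ V: fires at position(s) 3: tavupfugebzdi
surface: tavupfugebzdi

cell NUM=gu, POLE=gu, TOR=ta:
underlying: tafup-fu-oto-zdi
1. f -> v, p -> b, s -> z / _ Z: no change
2. f -> v, t -> d / V _ V: fires at position(s) 3, 9: tavupfuodozdi
surface: tavupfuodozdi


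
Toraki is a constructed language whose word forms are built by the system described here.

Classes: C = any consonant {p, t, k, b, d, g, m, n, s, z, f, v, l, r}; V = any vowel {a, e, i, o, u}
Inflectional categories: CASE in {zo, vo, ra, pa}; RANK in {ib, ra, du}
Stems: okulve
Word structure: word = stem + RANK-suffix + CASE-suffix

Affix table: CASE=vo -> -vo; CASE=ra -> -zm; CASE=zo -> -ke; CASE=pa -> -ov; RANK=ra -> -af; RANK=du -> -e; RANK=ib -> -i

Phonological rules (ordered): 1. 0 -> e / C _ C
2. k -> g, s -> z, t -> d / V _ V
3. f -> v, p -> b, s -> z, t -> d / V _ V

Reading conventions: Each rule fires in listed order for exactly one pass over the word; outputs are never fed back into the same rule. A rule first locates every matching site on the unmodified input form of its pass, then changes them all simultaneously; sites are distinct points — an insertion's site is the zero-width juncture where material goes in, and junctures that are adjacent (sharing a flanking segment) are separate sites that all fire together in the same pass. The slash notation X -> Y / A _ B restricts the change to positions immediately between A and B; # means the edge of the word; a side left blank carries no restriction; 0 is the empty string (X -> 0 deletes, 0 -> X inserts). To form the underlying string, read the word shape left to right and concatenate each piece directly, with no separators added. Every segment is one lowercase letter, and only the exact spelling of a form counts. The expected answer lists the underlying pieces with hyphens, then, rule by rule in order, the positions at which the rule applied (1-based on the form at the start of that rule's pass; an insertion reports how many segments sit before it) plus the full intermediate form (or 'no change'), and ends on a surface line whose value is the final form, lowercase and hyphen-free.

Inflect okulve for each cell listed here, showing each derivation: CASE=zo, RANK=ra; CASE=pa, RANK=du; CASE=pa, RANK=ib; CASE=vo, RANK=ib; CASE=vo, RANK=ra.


cell CASE=zo, RANK=ra:
underlying: okulve-af-ke
1. 0 -> e / C _ C: inserts after position(s) 4, 8: okuleveafeke
2. k -> g, s -> z, t -> d / V _ V: fires at position(s) 2, 11: oguleveafege
3. f -> v, p -> b, s -> z, t -> d / V _ V: fires at position(s) 9: oguleveavege
surface: oguleveavege

cell CASE=pa, RANK=du:
underlying: okulve-e-ov
1. 0 -> e / C _ C: inserts after position(s) 4: okuleveeov
2. k -> g, s -> z, t -> d / V _ V: fires at position(s) 2: oguleveeov
3. f -> v, p -> b, s -> z, t -> d / V _ V: no change
surface: oguleveeov

cell CASE=pa, RANK=ib:
underlying: okulve-i-ov
1. 0 -> e / C _ C: inserts after position(s) 4: okuleveiov
2. k -> g, s -> z, t -> d / V _ V: fires at position(s) 2: oguleveiov
3. f -> v, p -> b, s -> z, t -> d / V _ V: no change
surface: oguleveiov

cell CASE=vo, RANK=ib:
underlying: okulve-i-vo
1. 0 -> e / C _ C: inserts after position(s) 4: okuleveivo
2. k -> g, s -> z, t -> d / V _ V: fires at position(s) 2: oguleveivo
3. f -> v, p -> b, s -> z, t -> d / V _ V: no change
surface: oguleveivo

cell CASE=vo, RANK=ra:
underlying: okulve-af-vo
1. 0 -> e / C _ C: inserts after position(s) 4, 8: okuleveafevo
2. k -> g, s -> z, t -> d / V _ V: fires at position(s) 2: oguleveafevo
3. f -> v, p -> b, s -> z, t -> d / V _ V: fires at position(s) 9: oguleveavevo
surface: oguleveavevo


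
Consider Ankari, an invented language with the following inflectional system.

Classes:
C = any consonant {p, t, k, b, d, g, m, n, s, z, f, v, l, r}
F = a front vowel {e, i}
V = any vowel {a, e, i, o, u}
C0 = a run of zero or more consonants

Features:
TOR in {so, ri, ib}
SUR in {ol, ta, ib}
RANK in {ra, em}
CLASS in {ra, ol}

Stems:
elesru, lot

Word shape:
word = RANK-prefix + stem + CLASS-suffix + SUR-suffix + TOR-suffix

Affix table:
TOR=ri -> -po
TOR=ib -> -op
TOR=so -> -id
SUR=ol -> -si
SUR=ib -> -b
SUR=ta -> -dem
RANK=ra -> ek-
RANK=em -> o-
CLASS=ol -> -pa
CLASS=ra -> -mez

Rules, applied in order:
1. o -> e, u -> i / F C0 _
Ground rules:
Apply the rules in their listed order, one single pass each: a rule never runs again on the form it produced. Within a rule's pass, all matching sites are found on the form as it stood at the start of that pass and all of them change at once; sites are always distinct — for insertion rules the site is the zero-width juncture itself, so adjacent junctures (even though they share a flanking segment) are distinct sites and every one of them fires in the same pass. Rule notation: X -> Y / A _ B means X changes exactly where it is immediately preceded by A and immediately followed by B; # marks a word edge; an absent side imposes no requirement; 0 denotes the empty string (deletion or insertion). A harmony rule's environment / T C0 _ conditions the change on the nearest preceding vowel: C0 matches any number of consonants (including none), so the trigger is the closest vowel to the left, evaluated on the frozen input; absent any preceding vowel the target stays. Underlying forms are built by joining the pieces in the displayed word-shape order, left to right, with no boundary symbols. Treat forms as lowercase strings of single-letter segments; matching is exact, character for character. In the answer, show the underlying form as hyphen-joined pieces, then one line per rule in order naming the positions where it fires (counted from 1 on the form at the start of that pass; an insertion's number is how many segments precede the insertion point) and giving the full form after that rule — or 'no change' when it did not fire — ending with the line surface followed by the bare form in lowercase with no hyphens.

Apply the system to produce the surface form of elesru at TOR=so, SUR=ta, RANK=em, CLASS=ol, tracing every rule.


underlying: o-elesru-pa-dem-id
1. o -> e, u -> i / F C0 _: fires at position(s) 7: oelesripademid
surface: oelesripademid


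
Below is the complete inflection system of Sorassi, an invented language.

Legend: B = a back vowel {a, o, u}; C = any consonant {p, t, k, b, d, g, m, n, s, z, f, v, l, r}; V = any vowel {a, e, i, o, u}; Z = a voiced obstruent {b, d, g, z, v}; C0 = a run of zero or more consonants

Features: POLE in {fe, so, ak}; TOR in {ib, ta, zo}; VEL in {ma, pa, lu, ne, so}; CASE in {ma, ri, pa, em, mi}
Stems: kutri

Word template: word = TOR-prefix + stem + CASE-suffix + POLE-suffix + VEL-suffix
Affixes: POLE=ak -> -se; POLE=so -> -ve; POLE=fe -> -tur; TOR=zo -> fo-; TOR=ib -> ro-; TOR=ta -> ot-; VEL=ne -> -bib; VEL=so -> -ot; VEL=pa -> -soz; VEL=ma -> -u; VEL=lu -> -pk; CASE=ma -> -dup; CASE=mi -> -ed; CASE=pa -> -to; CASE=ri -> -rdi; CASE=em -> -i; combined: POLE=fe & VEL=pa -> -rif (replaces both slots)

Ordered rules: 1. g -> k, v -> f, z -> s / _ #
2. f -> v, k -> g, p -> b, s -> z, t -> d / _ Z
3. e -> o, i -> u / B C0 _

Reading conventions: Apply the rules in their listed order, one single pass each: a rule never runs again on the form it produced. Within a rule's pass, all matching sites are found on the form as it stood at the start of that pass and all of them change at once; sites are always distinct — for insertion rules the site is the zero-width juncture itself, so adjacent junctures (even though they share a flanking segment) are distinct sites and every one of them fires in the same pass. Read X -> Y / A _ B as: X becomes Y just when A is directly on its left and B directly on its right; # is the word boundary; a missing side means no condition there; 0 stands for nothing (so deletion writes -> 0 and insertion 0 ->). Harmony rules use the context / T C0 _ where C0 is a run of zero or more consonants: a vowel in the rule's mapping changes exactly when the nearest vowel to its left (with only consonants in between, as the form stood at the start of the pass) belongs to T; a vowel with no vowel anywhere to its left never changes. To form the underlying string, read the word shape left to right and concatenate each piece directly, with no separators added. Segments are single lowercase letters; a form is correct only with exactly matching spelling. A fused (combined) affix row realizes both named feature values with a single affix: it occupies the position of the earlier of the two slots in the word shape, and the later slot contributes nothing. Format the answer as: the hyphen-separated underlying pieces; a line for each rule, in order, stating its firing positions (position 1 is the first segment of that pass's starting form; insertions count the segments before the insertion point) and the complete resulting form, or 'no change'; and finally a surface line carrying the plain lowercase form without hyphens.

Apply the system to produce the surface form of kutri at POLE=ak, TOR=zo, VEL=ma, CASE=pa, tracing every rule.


underlying: fo-kutri-to-se-u
1. g -> k, v -> f, z -> s / _ #: no change
2. f -> v, k -> g, p -> b, s -> z, t -> d / _ Z: no change
3. e -> o, i -> u / B C0 _: fires at position(s) 7, 11: fokutrutosou
surface: fokutrutosou


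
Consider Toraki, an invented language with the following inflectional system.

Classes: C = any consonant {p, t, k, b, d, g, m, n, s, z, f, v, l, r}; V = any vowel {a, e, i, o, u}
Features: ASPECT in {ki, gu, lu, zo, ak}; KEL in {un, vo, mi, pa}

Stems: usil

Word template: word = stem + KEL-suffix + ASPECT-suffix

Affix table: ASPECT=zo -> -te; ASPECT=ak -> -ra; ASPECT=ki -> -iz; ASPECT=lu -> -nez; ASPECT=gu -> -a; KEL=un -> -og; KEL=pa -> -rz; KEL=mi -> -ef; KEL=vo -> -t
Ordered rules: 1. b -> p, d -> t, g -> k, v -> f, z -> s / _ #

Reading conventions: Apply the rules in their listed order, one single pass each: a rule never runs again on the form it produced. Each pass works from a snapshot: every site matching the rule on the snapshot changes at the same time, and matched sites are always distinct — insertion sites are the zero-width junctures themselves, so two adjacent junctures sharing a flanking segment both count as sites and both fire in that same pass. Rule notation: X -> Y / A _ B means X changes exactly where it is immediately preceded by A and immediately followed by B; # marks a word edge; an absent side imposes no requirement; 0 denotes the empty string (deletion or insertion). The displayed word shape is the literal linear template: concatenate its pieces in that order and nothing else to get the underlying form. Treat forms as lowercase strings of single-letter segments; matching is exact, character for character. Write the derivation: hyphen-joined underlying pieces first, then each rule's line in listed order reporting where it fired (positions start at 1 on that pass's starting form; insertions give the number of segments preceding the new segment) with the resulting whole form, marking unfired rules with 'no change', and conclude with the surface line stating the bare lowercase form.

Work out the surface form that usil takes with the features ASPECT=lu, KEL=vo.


underlying: usil-t-nez
1. b -> p, d -> t, g -> k, v -> f, z -> s / _ #: fires at position(s) 8: usiltnes
surface: usiltnes


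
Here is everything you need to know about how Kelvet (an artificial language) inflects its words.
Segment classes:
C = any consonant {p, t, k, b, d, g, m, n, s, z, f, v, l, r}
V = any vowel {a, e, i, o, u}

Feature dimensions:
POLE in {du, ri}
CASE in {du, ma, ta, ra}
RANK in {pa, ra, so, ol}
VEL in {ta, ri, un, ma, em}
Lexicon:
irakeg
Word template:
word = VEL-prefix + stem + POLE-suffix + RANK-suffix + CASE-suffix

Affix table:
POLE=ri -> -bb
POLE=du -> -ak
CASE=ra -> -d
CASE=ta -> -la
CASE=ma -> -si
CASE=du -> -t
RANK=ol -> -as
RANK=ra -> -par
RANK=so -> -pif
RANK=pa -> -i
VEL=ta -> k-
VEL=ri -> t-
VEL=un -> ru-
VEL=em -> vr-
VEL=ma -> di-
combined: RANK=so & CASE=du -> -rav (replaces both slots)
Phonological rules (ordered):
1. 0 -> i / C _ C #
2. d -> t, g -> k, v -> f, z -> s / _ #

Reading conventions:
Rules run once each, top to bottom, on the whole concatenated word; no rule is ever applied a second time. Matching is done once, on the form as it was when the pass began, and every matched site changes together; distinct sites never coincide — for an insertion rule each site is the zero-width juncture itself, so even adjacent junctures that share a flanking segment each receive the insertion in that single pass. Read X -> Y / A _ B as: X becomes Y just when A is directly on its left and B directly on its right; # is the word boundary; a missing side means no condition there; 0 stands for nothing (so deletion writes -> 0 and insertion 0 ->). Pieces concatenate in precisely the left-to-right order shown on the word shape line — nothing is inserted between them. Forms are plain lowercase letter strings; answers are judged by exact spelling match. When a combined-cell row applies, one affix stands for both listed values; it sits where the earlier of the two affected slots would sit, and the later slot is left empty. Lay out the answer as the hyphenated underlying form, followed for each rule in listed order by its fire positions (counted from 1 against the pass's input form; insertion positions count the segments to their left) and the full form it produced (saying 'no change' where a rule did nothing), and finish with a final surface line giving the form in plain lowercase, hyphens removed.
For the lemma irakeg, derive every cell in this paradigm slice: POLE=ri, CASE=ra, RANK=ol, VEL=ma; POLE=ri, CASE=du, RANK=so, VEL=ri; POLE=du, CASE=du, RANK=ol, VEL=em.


cell POLE=ri, CASE=ra, RANK=ol, VEL=ma:
underlying: di-irakeg-bb-as-d
1. 0 -> i / C _ C #: inserts after position(s) 12: diirakegbbasid
2. d -> t, g -> k, v -> f, z -> s / _ #: fires at position(s) 14: diirakegbbasit
surface: diirakegbbasit

cell POLE=ri, CASE=du, RANK=so, VEL=ri:
underlying: t-irakeg-bb-rav
1. 0 -> i / C _ C #: no change
2. d -> t, g -> k, v -> f, z -> s / _ #: fires at position(s) 12: tirakegbbraf
surface: tirakegbbraf

cell POLE=du, CASE=du, RANK=ol, VEL=em:
underlying: vr-irakeg-ak-as-t
1. 0 -> i / C _ C #: inserts after position(s) 12: vrirakegakasit
2. d -> t, g -> k, v -> f, z -> s / _ #: no change
surface: vrirakegakasit


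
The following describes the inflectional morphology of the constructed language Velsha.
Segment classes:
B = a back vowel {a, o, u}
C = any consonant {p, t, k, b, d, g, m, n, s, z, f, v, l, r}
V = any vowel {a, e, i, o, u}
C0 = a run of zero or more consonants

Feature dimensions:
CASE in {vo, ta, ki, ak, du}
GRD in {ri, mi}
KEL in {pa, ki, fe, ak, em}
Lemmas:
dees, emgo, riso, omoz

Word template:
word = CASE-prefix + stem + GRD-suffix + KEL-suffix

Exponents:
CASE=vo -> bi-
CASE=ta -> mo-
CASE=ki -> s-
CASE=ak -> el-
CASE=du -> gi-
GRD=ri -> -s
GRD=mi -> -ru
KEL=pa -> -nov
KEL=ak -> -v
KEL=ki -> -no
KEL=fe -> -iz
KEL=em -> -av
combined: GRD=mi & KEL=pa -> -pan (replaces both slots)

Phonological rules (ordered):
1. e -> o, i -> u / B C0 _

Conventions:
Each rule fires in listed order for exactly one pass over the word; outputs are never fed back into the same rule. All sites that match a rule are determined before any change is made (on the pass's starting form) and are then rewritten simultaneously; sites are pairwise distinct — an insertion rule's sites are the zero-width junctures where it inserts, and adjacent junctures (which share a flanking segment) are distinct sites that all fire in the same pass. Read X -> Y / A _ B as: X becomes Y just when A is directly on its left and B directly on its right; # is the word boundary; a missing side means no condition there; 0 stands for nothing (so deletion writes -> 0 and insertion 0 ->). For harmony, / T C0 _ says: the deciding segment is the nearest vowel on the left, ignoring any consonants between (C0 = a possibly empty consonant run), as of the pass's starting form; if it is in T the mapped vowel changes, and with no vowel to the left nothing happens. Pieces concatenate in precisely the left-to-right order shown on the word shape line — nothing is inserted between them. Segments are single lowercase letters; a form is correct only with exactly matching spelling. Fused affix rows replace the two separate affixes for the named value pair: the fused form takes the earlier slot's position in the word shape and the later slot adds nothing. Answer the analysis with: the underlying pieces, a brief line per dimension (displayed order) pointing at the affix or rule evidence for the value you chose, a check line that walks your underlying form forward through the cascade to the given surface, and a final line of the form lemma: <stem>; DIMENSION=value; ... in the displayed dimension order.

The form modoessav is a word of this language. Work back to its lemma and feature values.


underlying: mo-dees-s-av
CASE=ta - signalled by the affix mo-
GRD=ri - signalled by the affix -s
KEL=em - signalled by the affix -av
check: modeessav -> modoessav
lemma: dees; CASE=ta; GRD=ri; KEL=em


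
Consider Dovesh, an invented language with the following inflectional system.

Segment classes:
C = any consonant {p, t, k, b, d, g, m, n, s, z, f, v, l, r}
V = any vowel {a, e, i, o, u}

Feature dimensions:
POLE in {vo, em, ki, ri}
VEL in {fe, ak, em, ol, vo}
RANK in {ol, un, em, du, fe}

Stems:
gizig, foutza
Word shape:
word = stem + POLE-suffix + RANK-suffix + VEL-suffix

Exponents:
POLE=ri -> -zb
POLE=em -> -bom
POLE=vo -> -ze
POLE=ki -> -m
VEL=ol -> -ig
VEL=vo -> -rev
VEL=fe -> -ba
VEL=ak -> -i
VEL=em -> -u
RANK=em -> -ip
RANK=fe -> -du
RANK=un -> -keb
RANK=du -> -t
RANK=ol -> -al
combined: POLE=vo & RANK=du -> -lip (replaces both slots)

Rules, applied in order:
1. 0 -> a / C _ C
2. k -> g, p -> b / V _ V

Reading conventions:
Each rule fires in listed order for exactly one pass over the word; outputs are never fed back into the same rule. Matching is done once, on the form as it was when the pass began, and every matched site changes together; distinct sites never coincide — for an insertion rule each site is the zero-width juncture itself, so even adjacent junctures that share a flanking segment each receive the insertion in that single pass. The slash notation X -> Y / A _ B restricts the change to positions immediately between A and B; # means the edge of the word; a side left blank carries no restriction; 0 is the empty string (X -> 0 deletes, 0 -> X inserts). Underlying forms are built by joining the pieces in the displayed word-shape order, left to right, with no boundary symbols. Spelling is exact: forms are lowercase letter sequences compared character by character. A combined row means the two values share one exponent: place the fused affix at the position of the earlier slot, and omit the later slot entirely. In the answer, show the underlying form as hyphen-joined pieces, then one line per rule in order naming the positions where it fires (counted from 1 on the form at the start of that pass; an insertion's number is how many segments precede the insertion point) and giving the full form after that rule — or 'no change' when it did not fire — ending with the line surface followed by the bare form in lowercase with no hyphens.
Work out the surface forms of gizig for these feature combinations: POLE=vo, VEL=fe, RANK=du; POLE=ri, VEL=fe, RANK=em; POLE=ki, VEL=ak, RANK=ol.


cell POLE=vo, VEL=fe, RANK=du:
underlying: gizig-lip-ba
1. 0 -> a / C _ C: inserts after position(s) 5, 8: gizigalipaba
2. k -> g, p -> b / V _ V: fires at position(s) 9: gizigalibaba
surface: gizigalibaba

cell POLE=ri, VEL=fe, RANK=em:
underlying: gizig-zb-ip-ba
1. 0 -> a / C _ C: inserts after position(s) 5, 6, 9: gizigazabipaba
2. k -> g, p -> b / V _ V: fires at position(s) 11: gizigazabibaba
surface: gizigazabibaba

cell POLE=ki, VEL=ak, RANK=ol:
underlying: gizig-m-al-i
1. 0 -> a / C _ C: inserts after position(s) 5: gizigamali
2. k -> g, p -> b / V _ V: no change
surface: gizigamali


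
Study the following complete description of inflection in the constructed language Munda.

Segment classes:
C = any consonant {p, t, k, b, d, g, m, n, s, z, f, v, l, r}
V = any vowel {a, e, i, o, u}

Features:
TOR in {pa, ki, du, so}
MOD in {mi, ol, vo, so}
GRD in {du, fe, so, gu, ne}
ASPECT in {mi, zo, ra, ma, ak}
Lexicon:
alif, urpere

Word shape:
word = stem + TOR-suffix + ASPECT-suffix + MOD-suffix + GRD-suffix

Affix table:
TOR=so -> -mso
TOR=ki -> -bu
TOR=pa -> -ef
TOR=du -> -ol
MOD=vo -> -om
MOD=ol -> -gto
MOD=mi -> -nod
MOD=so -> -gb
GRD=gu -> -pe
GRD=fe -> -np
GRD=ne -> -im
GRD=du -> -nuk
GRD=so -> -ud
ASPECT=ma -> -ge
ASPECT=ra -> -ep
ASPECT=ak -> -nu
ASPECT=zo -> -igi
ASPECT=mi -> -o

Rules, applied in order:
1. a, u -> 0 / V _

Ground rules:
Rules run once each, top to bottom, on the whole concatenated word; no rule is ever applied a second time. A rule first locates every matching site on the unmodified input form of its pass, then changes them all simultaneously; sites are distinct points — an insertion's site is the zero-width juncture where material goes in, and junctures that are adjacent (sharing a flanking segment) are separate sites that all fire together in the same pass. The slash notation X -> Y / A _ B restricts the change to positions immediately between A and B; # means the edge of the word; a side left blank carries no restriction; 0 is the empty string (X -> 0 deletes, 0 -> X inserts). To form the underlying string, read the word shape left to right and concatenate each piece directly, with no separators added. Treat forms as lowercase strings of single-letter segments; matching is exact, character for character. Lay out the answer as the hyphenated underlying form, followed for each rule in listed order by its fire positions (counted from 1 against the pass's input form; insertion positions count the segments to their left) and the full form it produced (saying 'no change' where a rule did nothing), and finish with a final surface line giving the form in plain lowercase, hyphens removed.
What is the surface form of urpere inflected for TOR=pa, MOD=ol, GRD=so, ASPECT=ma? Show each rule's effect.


underlying: urpere-ef-ge-gto-ud
1. a, u -> 0 / V _: fires at position(s) 14: urpereefgegtod
surface: urpereefgegtod


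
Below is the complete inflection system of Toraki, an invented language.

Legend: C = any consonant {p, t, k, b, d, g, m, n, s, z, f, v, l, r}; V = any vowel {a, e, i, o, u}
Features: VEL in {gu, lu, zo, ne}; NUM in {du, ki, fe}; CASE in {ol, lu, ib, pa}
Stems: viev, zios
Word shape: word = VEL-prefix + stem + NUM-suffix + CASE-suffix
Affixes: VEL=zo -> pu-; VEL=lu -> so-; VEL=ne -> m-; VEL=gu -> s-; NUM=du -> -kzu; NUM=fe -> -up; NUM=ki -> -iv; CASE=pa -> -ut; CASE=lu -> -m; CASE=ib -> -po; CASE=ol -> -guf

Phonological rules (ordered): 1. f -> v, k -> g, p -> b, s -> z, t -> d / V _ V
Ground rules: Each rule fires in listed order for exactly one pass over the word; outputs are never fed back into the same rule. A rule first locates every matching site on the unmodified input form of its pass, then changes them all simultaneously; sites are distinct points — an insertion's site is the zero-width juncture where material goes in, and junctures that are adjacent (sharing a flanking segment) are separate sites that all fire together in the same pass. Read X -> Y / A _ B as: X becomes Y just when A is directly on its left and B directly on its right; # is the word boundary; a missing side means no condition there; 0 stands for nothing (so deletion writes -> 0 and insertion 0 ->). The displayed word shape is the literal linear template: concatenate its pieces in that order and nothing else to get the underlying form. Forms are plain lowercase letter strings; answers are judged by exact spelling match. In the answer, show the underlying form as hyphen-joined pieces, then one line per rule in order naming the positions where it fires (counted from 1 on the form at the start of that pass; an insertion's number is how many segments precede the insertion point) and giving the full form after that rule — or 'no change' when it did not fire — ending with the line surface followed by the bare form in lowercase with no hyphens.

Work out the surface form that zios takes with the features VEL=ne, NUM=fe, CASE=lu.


underlying: m-zios-up-m
1. f -> v, k -> g, p -> b, s -> z, t -> d / V _ V: fires at position(s) 5: mziozupm
surface: mziozupm


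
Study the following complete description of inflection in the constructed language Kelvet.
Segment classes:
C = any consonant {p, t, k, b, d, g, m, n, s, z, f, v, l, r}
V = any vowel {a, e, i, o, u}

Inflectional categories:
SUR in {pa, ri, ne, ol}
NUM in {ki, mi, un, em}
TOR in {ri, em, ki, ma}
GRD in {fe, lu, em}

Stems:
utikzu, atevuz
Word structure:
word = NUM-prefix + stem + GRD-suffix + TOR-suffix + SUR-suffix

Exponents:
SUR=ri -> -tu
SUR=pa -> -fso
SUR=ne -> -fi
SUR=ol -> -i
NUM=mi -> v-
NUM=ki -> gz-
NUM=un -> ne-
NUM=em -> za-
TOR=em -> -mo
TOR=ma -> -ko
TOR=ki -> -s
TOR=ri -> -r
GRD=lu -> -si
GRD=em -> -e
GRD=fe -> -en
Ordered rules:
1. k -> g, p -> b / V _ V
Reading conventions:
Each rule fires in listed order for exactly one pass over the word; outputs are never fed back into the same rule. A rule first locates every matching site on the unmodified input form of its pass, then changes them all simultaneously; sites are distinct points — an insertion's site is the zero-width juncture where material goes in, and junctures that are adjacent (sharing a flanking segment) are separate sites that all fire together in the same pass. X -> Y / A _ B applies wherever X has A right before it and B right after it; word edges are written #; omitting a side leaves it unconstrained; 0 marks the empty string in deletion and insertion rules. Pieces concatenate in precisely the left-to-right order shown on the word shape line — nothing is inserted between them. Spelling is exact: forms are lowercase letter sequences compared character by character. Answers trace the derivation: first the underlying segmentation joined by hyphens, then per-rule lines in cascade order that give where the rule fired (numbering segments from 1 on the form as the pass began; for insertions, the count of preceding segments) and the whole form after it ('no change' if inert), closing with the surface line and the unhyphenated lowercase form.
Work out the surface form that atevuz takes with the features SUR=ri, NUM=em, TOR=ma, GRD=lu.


underlying: za-atevuz-si-ko-tu
1. k -> g, p -> b / V _ V: fires at position(s) 11: zaatevuzsigotu
surface: zaatevuzsigotu
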